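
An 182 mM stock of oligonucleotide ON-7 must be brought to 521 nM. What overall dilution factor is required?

Factor = C₀/C_target = 182 mM / 521 nM = 3.49 × 10⁵.

3.49 × 10⁵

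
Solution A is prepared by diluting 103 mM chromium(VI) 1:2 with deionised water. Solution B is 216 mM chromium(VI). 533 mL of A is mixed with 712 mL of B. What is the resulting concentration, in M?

0.146 M

C_A = 103 mM / 2 = 51.5 mM.
C_mix = (C_A·V_A + C_B·V_B)/(V_A + V_B) = (51.5×533 + 216×712) / 1245 = 146 mM = 0.146 M.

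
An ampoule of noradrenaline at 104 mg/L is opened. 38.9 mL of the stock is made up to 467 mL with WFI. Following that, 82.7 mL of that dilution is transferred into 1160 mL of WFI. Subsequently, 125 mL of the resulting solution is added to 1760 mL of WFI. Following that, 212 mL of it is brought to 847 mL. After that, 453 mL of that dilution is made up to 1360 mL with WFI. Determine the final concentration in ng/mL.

3.19 ng/mL

Overall dilution factor = 12.01 × 15.03 × 15.08 × 3.995 × 3.002 = 3.26 × 10⁴.
104 mg/L / 3.26 × 10⁴ = 3.19 × 10⁻³ mg/L = 3.19 ng/mL.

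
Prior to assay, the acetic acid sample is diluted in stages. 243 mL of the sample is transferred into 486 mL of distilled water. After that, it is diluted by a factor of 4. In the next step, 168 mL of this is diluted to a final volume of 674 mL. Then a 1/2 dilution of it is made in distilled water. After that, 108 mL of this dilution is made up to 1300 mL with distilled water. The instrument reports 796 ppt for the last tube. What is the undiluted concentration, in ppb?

Overall dilution factor = 3 × 4 × 4.012 × 2 × 12.04 = 1159.
Original = 796 ppt × 1159 = 9.23 × 10⁵ ppt = 923 ppb.

923 ppb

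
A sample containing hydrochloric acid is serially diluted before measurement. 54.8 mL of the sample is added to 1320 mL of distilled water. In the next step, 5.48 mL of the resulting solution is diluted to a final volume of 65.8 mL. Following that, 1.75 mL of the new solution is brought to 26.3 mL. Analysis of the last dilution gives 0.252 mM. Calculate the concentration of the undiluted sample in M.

1.14 M

Overall dilution factor = 25.09 × 12.01 × 15.03 = 4527.
Original = 0.252 mM × 4527 = 1141 mM = 1.14 M.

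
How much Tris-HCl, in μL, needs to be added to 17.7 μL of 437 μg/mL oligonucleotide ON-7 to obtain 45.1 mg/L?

45.1 mg/L = 45.1 μg/mL.
V₂ = C₁V₁/C₂ = 437 × 17.7 / 45.1 = 172 μL.
Diluent to add = V₂ − V₁ = 172 − 17.7 = 154 μL.

154 μL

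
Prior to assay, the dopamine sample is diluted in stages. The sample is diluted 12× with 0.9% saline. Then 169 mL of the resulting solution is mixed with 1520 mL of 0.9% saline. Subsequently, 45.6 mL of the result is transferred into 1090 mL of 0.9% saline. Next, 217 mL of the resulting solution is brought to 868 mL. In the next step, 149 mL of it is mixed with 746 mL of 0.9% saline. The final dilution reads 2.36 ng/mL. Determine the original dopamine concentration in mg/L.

169 mg/L

Overall dilution factor = 12 × 9.994 × 24.90 × 4 × 6.007 = 7.18 × 10⁴.
Original = 2.36 ng/mL × 7.18 × 10⁴ = 1.69 × 10⁵ ng/mL = 169 mg/L.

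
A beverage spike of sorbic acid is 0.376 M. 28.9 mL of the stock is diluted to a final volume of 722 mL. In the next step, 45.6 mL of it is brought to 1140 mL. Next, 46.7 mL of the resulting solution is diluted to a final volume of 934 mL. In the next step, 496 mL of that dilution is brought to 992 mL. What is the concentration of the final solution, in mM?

Overall dilution factor = 24.98 × 25 × 20 × 2 = 2.50 × 10⁴.
0.376 M / 2.50 × 10⁴ = 1.51 × 10⁻⁵ M = 0.0151 mM.

0.0151 mM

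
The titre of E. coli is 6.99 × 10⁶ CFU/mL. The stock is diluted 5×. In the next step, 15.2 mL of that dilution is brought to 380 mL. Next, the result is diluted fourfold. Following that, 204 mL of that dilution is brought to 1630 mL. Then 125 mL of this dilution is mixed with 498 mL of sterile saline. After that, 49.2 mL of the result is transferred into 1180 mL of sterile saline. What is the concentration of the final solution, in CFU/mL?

Overall dilution factor = 5 × 25 × 4 × 7.990 × 4.984 × 24.98 = 4.97 × 10⁵.
6.99 × 10⁶ CFU/mL / 4.97 × 10⁵ = 14.1 CFU/mL.

14.1 CFU/mL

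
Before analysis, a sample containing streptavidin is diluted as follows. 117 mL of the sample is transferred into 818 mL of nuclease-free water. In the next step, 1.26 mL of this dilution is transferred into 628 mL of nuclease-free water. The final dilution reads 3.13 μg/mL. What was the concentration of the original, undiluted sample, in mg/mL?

12.5 mg/mL

Overall dilution factor = 7.991 × 499.4 = 3991.
Original = 3.13 μg/mL × 3991 = 1.25 × 10⁴ μg/mL = 12.5 mg/mL.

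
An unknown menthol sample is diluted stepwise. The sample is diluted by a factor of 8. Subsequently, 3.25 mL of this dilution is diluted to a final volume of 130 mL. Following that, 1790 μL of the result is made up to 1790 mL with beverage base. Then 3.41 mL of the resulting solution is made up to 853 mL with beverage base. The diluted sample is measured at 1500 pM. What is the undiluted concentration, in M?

Overall dilution factor = 8 × 40 × 1000 × 250.1 = 8.00 × 10⁷.
Original = 1500 pM × 8.00 × 10⁷ = 1.20 × 10¹¹ pM = 0.120 M.

0.120 M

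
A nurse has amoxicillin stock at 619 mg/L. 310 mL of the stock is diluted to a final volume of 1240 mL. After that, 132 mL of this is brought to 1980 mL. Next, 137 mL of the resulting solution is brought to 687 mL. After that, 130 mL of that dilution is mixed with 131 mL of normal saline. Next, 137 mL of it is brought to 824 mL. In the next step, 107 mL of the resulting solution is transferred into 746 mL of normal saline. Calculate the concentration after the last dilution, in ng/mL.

21.4 ng/mL

Overall dilution factor = 4 × 15 × 5.015 × 2.008 × 6.015 × 7.972 = 2.90 × 10⁴.
619 mg/L / 2.90 × 10⁴ = 0.0214 mg/L = 21.4 ng/mL.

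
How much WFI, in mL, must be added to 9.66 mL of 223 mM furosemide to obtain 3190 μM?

3190 μM = 3.19 mM.
V₂ = C₁V₁/C₂ = 223 × 9.66 / 3.19 = 675 mL.
Diluent to add = V₂ − V₁ = 675 − 9.66 = 666 mL.

666 mL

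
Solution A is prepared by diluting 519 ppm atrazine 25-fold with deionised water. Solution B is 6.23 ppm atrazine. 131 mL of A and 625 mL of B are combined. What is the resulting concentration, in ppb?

8750 ppb

C_A = 519 ppm / 25 = 20.8 ppm.
C_mix = (C_A·V_A + C_B·V_B)/(V_A + V_B) = (20.8×131 + 6.23×625) / 756.0 = 8.75 ppm = 8750 ppb.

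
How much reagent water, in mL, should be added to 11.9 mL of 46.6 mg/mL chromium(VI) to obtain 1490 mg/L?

360 mL

1490 mg/L = 1.49 mg/mL.
V₂ = C₁V₁/C₂ = 46.6 × 11.9 / 1.49 = 372 mL.
Diluent to add = V₂ − V₁ = 372 − 11.9 = 360 mL.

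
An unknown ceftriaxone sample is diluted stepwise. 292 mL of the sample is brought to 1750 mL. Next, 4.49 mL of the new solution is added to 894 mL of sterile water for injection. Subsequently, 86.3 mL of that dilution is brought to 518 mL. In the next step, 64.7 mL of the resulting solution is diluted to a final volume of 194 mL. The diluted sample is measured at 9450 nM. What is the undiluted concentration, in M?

0.204 M

Overall dilution factor = 5.993 × 200.1 × 6.002 × 2.998 = 2.16 × 10⁴.
Original = 9450 nM × 2.16 × 10⁴ = 2.04 × 10⁸ nM = 0.204 M.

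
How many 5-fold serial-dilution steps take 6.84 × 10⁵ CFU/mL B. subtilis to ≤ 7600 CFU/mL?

Need 5ⁿ ≥ 90.0, so n ≥ log(90.0)/log(5) = 2.80.
Minimum whole steps: n = 3.

3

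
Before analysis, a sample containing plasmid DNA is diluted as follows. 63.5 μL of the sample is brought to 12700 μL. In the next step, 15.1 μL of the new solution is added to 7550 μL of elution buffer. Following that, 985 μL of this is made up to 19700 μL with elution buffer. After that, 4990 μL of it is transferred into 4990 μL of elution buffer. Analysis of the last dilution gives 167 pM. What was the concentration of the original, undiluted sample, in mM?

Overall dilution factor = 200 × 501 × 20 × 2 = 4.01 × 10⁶.
Original = 167 pM × 4.01 × 10⁶ = 6.69 × 10⁸ pM = 0.669 mM.

0.669 mM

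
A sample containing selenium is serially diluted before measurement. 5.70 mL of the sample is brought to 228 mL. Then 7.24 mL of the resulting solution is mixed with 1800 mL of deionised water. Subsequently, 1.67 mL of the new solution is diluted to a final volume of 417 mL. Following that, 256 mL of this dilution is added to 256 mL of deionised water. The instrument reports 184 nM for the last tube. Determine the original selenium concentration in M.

0.917 M

Overall dilution factor = 40 × 249.6 × 249.7 × 2 = 4.99 × 10⁶.
Original = 184 nM × 4.99 × 10⁶ = 9.17 × 10⁸ nM = 0.917 M.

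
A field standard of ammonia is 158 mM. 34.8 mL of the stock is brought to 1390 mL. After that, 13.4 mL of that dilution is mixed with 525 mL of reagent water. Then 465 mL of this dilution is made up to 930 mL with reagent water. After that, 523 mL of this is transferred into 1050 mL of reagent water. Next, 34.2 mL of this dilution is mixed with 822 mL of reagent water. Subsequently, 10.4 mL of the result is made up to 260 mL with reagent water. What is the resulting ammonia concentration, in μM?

0.0262 μM

Overall dilution factor = 39.94 × 40.18 × 2 × 3.008 × 25.04 × 25 = 6.04 × 10⁶.
158 mM / 6.04 × 10⁶ = 2.62 × 10⁻⁵ mM = 0.0262 μM.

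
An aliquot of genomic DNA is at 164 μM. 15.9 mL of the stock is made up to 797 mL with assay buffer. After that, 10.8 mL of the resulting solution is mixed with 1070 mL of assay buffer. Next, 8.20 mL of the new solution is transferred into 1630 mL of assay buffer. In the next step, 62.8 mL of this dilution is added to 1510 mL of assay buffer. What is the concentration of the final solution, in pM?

6.53 pM

Overall dilution factor = 50.13 × 100.1 × 199.8 × 25.04 = 2.51 × 10⁷.
164 μM / 2.51 × 10⁷ = 6.53 × 10⁻⁶ μM = 6.53 pM.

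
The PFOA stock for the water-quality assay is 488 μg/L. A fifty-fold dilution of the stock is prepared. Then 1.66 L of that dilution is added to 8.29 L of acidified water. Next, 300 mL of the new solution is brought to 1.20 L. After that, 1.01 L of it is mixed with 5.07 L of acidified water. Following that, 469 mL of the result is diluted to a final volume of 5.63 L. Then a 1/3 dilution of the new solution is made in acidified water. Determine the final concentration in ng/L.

1.88 ng/L

Overall dilution factor = 50 × 5.994 × 4 × 6.020 × 12.00 × 3 = 2.60 × 10⁵.
488 μg/L / 2.60 × 10⁵ = 1.88 × 10⁻³ μg/L = 1.88 ng/L.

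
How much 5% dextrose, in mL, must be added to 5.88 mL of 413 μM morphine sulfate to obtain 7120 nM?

7120 nM = 7.12 μM.
V₂ = C₁V₁/C₂ = 413 × 5.88 / 7.12 = 341 mL.
Diluent to add = V₂ − V₁ = 341 − 5.88 = 335 mL.

335 mL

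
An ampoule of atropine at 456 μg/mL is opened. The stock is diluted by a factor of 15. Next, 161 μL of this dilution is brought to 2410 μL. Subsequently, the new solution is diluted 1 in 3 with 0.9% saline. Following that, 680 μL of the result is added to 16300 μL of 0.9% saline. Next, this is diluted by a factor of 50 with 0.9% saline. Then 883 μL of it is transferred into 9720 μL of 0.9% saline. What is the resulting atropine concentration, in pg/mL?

Overall dilution factor = 15 × 14.97 × 3 × 24.97 × 50 × 12.01 = 1.01 × 10⁷.
456 μg/mL / 1.01 × 10⁷ = 4.52 × 10⁻⁵ μg/mL = 45.2 pg/mL.

45.2 pg/mL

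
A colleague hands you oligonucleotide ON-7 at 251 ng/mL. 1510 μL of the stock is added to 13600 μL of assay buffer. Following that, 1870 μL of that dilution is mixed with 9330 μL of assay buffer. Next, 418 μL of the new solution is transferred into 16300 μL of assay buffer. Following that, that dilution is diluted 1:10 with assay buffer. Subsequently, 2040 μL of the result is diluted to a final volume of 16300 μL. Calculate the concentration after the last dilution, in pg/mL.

Overall dilution factor = 10.01 × 5.989 × 40.00 × 10 × 7.990 = 1.92 × 10⁵.
251 ng/mL / 1.92 × 10⁵ = 1.31 × 10⁻³ ng/mL = 1.31 pg/mL.

1.31 pg/mL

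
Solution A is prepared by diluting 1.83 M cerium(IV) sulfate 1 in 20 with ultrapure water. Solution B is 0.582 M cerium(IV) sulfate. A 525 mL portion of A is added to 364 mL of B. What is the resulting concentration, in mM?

C_A = 1.83 M / 20 = 0.0915 M.
C_mix = (C_A·V_A + C_B·V_B)/(V_A + V_B) = (0.0915×525 + 0.582×364) / 889.0 = 0.292 M = 292 mM.

292 mM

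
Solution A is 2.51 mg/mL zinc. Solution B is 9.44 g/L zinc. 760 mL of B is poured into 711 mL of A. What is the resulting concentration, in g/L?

C_B = 9.44 g/L = 9.44 mg/mL.
C_mix = (C_A·V_A + C_B·V_B)/(V_A + V_B) = (2.51×711 + 9.44×760) / 1471 = 6.09 mg/mL = 6.09 g/L.

6.09 g/L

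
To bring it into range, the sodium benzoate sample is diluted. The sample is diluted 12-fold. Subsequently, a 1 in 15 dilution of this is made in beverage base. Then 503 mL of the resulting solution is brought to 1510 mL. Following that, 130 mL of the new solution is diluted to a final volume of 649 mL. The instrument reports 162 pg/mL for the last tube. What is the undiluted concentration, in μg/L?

Overall dilution factor = 12 × 15 × 3.002 × 4.992 = 2698.
Original = 162 pg/mL × 2698 = 4.37 × 10⁵ pg/mL = 437 μg/L.

437 μg/L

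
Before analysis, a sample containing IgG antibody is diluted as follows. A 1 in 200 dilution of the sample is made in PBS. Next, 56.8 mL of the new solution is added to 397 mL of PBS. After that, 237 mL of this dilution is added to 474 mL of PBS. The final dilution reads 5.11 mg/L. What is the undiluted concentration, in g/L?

Overall dilution factor = 200 × 7.989 × 3 = 4794.
Original = 5.11 mg/L × 4794 = 2.45 × 10⁴ mg/L = 24.5 g/L.

24.5 g/L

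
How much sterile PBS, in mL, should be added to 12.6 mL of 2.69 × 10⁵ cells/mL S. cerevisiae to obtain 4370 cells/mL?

763 mL

V₂ = C₁V₁/C₂ = 2.69 × 10⁵ × 12.6 / 4370 = 776 mL.
Diluent to add = V₂ − V₁ = 776 − 12.6 = 763 mL.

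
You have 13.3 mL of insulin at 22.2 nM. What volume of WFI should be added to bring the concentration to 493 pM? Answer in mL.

586 mL

493 pM = 0.493 nM.
V₂ = C₁V₁/C₂ = 22.2 × 13.3 / 0.493 = 599 mL.
Diluent to add = V₂ − V₁ = 599 − 13.3 = 586 mL.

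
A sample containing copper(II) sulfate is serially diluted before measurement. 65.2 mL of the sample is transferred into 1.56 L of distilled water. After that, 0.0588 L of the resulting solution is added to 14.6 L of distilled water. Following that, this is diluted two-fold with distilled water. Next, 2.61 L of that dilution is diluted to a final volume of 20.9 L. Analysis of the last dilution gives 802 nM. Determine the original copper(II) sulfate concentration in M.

Overall dilution factor = 24.93 × 249.3 × 2 × 8.008 = 9.95 × 10⁴.
Original = 802 nM × 9.95 × 10⁴ = 7.98 × 10⁷ nM = 0.0798 M.

0.0798 M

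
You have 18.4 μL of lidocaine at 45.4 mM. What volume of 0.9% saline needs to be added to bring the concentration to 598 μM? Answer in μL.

1380 μL

598 μM = 0.598 mM.
V₂ = C₁V₁/C₂ = 45.4 × 18.4 / 0.598 = 1397 μL.
Diluent to add = V₂ − V₁ = 1397 − 18.4 = 1380 μL.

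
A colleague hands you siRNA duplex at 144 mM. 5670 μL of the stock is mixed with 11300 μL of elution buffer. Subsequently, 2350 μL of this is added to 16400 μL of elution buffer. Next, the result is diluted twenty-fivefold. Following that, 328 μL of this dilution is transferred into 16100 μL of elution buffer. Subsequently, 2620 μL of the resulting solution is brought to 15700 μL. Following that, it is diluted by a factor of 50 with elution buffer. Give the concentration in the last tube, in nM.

16.1 nM

Overall dilution factor = 2.993 × 7.979 × 25 × 50.09 × 5.992 × 50 = 8.96 × 10⁶.
144 mM / 8.96 × 10⁶ = 1.61 × 10⁻⁵ mM = 16.1 nM.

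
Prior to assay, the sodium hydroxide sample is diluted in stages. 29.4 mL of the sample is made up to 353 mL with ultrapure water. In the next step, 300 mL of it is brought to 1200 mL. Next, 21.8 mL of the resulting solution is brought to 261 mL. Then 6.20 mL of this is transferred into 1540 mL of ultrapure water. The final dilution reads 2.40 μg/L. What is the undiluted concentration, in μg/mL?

Overall dilution factor = 12.01 × 4 × 11.97 × 249.4 = 1.43 × 10⁵.
Original = 2.40 μg/L × 1.43 × 10⁵ = 3.44 × 10⁵ μg/L = 344 μg/mL.

344 μg/mL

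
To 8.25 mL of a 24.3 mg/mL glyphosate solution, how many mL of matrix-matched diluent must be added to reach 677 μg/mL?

288 mL

677 μg/mL = 0.677 mg/mL.
V₂ = C₁V₁/C₂ = 24.3 × 8.25 / 0.677 = 296 mL.
Diluent to add = V₂ − V₁ = 296 − 8.25 = 288 mL.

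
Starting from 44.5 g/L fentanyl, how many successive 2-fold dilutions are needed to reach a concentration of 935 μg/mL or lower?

Need 2ⁿ ≥ 47.6, so n ≥ log(47.6)/log(2) = 5.57.
Minimum whole steps: n = 6.

6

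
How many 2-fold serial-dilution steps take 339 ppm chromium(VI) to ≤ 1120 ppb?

Need 2ⁿ ≥ 303, so n ≥ log(303)/log(2) = 8.24.
Minimum whole steps: n = 9.

9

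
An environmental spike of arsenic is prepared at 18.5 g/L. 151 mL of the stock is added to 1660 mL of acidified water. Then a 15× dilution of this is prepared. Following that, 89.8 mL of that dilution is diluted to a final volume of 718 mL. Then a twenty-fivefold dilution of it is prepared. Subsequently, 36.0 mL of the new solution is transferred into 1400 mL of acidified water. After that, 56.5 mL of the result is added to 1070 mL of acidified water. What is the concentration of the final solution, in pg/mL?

647 pg/mL

Overall dilution factor = 11.99 × 15 × 7.996 × 25 × 39.89 × 19.94 = 2.86 × 10⁷.
18.5 g/L / 2.86 × 10⁷ = 6.47 × 10⁻⁷ g/L = 647 pg/mL.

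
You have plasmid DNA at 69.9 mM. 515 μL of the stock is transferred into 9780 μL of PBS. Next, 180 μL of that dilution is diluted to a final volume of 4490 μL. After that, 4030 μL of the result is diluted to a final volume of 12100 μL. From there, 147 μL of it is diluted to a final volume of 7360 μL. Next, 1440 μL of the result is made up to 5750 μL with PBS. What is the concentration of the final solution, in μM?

0.234 μM

Overall dilution factor = 19.99 × 24.94 × 3.002 × 50.07 × 3.993 = 2.99 × 10⁵.
69.9 mM / 2.99 × 10⁵ = 2.34 × 10⁻⁴ mM = 0.234 μM.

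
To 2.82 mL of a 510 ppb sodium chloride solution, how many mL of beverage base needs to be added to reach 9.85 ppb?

V₂ = C₁V₁/C₂ = 510 × 2.82 / 9.85 = 146 mL.
Diluent to add = V₂ − V₁ = 146 − 2.82 = 143 mL.

143 mL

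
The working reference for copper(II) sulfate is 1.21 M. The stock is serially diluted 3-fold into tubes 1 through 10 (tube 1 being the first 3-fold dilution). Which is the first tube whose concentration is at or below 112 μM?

Tube n has concentration 1.21 M / 3ⁿ.
Need 3ⁿ ≥ 1.21 M / 112 μM = 1.08 × 10⁴, so n ≥ 8.45.
First such tube: n = 9.

tube 9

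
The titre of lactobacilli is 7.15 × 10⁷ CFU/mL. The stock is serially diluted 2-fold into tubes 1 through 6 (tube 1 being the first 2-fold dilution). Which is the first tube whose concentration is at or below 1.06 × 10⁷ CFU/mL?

tube 3

Tube n has concentration 7.15 × 10⁷ CFU/mL / 2ⁿ.
Need 2ⁿ ≥ 7.15 × 10⁷ CFU/mL / 1.06 × 10⁷ CFU/mL = 6.75, so n ≥ 2.75.
First such tube: n = 3.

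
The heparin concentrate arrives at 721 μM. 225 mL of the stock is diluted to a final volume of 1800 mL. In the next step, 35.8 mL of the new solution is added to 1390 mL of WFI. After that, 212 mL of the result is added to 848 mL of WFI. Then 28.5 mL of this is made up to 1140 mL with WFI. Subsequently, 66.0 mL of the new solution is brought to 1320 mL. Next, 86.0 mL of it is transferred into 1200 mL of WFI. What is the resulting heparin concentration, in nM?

0.0378 nM

Overall dilution factor = 8 × 39.83 × 5 × 40 × 20 × 14.95 = 1.91 × 10⁷.
721 μM / 1.91 × 10⁷ = 3.78 × 10⁻⁵ μM = 0.0378 nM.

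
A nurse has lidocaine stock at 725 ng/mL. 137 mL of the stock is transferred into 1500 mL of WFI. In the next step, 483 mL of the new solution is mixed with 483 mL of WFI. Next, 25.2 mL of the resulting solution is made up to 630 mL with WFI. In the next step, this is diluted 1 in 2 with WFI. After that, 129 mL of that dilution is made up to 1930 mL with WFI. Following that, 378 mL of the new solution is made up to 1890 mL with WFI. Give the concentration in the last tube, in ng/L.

8.11 ng/L

Overall dilution factor = 11.95 × 2 × 25 × 2 × 14.96 × 5 = 8.94 × 10⁴.
725 ng/mL / 8.94 × 10⁴ = 8.11 × 10⁻³ ng/mL = 8.11 ng/L.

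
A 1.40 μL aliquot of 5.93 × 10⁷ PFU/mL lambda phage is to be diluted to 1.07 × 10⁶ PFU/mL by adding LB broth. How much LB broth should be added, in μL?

V₂ = C₁V₁/C₂ = 5.93 × 10⁷ × 1.40 / 1.07 × 10⁶ = 77.6 μL.
Diluent to add = V₂ − V₁ = 77.6 − 1.40 = 76.2 μL.

76.2 μL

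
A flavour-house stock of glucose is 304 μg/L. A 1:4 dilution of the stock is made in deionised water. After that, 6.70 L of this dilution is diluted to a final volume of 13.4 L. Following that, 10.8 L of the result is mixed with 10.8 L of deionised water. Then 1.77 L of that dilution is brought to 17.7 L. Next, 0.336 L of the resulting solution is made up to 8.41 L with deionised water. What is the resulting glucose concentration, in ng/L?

Overall dilution factor = 4 × 2 × 2 × 10 × 25.03 = 4005.
304 μg/L / 4005 = 0.0759 μg/L = 75.9 ng/L.

75.9 ng/L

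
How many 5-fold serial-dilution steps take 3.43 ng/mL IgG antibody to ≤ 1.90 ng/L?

Need 5ⁿ ≥ 1805, so n ≥ log(1805)/log(5) = 4.66.
Minimum whole steps: n = 5.

5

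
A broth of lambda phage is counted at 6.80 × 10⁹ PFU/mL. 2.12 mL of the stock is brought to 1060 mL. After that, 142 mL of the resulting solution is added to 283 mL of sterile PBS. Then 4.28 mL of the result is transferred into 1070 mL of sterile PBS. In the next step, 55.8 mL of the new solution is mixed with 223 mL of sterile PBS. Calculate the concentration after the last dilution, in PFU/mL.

3620 PFU/mL

Overall dilution factor = 500 × 2.993 × 251 × 4.996 = 1.88 × 10⁶.
6.80 × 10⁹ PFU/mL / 1.88 × 10⁶ = 3620 PFU/mL.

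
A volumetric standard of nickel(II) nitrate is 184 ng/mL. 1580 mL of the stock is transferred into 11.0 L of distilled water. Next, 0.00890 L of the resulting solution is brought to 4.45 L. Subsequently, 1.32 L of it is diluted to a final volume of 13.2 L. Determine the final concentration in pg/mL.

Overall dilution factor = 7.962 × 500 × 10 = 3.98 × 10⁴.
184 ng/mL / 3.98 × 10⁴ = 4.62 × 10⁻³ ng/mL = 4.62 pg/mL.

4.62 pg/mL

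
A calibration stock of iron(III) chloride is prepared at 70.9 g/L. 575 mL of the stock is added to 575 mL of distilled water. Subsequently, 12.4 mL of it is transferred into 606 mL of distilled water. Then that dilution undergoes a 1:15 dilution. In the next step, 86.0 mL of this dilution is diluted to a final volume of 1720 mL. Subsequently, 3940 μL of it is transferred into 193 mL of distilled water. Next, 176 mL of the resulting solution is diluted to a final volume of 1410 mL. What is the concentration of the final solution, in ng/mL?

5.92 ng/mL

Overall dilution factor = 2 × 49.87 × 15 × 20 × 49.98 × 8.011 = 1.20 × 10⁷.
70.9 g/L / 1.20 × 10⁷ = 5.92 × 10⁻⁶ g/L = 5.92 ng/mL.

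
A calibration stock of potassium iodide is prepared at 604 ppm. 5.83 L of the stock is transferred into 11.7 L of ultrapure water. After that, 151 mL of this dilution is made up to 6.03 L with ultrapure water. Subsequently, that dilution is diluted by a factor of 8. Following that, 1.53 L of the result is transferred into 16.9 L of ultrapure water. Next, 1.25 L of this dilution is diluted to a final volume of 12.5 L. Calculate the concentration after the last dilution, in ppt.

Overall dilution factor = 3.007 × 39.93 × 8 × 12.05 × 10 = 1.16 × 10⁵.
604 ppm / 1.16 × 10⁵ = 5.22 × 10⁻³ ppm = 5220 ppt.

5220 ppt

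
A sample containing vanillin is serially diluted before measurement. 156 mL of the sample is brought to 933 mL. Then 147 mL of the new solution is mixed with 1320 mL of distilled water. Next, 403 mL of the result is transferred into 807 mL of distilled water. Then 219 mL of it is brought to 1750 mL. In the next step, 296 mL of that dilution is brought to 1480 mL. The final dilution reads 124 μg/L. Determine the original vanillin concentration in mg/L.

888 mg/L

Overall dilution factor = 5.981 × 9.980 × 3.002 × 7.991 × 5 = 7160.
Original = 124 μg/L × 7160 = 8.88 × 10⁵ μg/L = 888 mg/L.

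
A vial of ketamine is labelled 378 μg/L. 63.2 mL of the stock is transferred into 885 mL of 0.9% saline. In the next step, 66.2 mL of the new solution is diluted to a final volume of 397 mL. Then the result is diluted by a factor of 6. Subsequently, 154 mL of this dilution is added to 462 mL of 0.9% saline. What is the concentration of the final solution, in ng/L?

175 ng/L

Overall dilution factor = 15.00 × 5.997 × 6 × 4 = 2159.
378 μg/L / 2159 = 0.175 μg/L = 175 ng/L.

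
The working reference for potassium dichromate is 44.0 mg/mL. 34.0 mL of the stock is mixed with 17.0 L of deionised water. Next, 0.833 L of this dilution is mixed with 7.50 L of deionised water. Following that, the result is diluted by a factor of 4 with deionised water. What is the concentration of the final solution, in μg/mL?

2.19 μg/mL

Overall dilution factor = 501 × 10.00 × 4 = 2.00 × 10⁴.
44.0 mg/mL / 2.00 × 10⁴ = 2.19 × 10⁻³ mg/mL = 2.19 μg/mL.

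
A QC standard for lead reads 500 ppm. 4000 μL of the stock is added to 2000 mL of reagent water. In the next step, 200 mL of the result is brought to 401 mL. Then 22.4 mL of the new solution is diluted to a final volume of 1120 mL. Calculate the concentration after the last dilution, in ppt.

Overall dilution factor = 501 × 2.005 × 50 = 5.02 × 10⁴.
500 ppm / 5.02 × 10⁴ = 9.96 × 10⁻³ ppm = 9960 ppt.

9960 ppt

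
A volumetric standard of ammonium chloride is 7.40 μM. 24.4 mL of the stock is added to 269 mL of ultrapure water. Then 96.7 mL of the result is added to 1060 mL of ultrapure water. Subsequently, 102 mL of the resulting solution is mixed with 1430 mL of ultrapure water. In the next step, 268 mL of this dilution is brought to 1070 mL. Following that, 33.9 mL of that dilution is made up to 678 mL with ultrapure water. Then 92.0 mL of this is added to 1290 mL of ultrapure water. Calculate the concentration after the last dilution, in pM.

2.86 pM

Overall dilution factor = 12.02 × 11.96 × 15.02 × 3.993 × 20 × 15.02 = 2.59 × 10⁶.
7.40 μM / 2.59 × 10⁶ = 2.86 × 10⁻⁶ μM = 2.86 pM.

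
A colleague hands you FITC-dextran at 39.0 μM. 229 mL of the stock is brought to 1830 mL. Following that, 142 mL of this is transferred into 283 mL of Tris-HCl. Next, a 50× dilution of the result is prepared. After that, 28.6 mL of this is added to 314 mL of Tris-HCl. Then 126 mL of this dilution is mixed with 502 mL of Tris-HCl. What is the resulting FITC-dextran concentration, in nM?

Overall dilution factor = 7.991 × 2.993 × 50 × 11.98 × 4.984 = 7.14 × 10⁴.
39.0 μM / 7.14 × 10⁴ = 5.46 × 10⁻⁴ μM = 0.546 nM.

0.546 nM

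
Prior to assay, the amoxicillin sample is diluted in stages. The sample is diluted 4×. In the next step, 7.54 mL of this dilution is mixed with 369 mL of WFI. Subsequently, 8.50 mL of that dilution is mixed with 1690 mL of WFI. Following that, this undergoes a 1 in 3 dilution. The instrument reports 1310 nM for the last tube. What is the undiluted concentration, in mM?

157 mM

Overall dilution factor = 4 × 49.94 × 199.8 × 3 = 1.20 × 10⁵.
Original = 1310 nM × 1.20 × 10⁵ = 1.57 × 10⁸ nM = 157 mM.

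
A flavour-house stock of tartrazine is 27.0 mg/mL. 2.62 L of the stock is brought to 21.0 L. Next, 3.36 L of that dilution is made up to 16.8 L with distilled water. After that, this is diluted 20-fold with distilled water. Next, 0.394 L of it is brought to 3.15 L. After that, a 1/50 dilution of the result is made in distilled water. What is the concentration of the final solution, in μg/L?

Overall dilution factor = 8.015 × 5 × 20 × 7.995 × 50 = 3.20 × 10⁵.
27.0 mg/mL / 3.20 × 10⁵ = 8.43 × 10⁻⁵ mg/mL = 84.3 μg/L.

84.3 μg/L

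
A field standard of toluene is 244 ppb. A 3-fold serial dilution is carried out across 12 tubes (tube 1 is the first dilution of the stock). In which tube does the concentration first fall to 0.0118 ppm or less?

Tube n has concentration 244 ppb / 3ⁿ.
Need 3ⁿ ≥ 244 ppb / 0.0118 ppm = 20.7, so n ≥ 2.76.
First such tube: n = 3.

tube 3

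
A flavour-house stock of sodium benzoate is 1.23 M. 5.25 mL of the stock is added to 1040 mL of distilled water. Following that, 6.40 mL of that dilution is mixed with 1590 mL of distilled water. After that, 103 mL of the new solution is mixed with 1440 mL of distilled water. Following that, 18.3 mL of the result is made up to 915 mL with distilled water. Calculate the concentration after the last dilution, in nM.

Overall dilution factor = 199.1 × 249.4 × 14.98 × 50 = 3.72 × 10⁷.
1.23 M / 3.72 × 10⁷ = 3.31 × 10⁻⁸ M = 33.1 nM.

33.1 nM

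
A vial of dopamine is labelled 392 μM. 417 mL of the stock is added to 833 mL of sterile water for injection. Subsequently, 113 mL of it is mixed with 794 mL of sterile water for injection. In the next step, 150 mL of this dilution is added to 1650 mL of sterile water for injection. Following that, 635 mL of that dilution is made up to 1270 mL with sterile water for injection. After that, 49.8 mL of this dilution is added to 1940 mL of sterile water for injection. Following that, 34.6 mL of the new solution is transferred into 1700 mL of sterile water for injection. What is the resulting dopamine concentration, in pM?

339 pM

Overall dilution factor = 2.998 × 8.027 × 12 × 2 × 39.96 × 50.13 = 1.16 × 10⁶.
392 μM / 1.16 × 10⁶ = 3.39 × 10⁻⁴ μM = 339 pM.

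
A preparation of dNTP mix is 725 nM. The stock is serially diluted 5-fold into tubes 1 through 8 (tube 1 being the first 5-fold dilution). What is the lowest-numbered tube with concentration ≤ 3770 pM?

tube 4

Tube n has concentration 725 nM / 5ⁿ.
Need 5ⁿ ≥ 725 nM / 3770 pM = 192, so n ≥ 3.27.
First such tube: n = 4.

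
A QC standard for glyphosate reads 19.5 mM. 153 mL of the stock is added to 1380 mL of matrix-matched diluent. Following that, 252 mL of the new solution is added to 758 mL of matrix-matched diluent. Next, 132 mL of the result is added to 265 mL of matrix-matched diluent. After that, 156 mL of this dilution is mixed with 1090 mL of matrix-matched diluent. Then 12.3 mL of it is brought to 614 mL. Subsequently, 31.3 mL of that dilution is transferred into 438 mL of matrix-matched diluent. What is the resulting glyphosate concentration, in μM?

0.0270 μM

Overall dilution factor = 10.02 × 4.008 × 3.008 × 7.987 × 49.92 × 14.99 = 7.22 × 10⁵.
19.5 mM / 7.22 × 10⁵ = 2.70 × 10⁻⁵ mM = 0.0270 μM.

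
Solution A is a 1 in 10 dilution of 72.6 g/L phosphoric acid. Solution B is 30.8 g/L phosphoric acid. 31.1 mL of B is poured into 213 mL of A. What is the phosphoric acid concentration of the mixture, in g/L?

10.3 g/L

C_A = 72.6 g/L / 10 = 7.26 g/L.
C_mix = (C_A·V_A + C_B·V_B)/(V_A + V_B) = (7.26×213 + 30.8×31.1) / 244.1 = 10.3 g/L.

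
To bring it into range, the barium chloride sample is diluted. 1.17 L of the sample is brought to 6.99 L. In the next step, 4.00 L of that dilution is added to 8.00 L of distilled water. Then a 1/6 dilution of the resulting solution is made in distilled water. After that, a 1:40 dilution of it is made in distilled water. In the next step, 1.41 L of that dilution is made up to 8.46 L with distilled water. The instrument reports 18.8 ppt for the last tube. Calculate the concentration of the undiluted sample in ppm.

Overall dilution factor = 5.974 × 3 × 6 × 40 × 6 = 2.58 × 10⁴.
Original = 18.8 ppt × 2.58 × 10⁴ = 4.85 × 10⁵ ppt = 0.485 ppm.

0.485 ppm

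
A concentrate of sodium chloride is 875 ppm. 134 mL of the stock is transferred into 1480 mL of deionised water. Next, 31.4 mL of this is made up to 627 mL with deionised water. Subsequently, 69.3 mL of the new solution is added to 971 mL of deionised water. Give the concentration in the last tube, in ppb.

Overall dilution factor = 12.04 × 19.97 × 15.01 = 3610.
875 ppm / 3610 = 0.242 ppm = 242 ppb.

242 ppb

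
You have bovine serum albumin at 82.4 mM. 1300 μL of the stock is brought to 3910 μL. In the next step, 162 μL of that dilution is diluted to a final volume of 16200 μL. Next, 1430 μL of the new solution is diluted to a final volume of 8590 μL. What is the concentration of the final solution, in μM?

45.6 μM

Overall dilution factor = 3.008 × 100 × 6.007 = 1807.
82.4 mM / 1807 = 0.0456 mM = 45.6 μM.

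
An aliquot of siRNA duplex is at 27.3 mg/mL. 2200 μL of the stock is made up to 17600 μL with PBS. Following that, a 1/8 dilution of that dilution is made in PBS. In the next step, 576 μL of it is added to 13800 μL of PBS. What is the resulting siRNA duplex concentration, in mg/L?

17.1 mg/L

Overall dilution factor = 8 × 8 × 24.96 = 1597.
27.3 mg/mL / 1597 = 0.0171 mg/mL = 17.1 mg/L.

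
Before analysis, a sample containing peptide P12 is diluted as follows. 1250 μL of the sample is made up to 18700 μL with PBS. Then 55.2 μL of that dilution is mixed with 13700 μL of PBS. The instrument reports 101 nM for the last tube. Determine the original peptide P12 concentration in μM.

377 μM

Overall dilution factor = 14.96 × 249.2 = 3728.
Original = 101 nM × 3728 = 3.77 × 10⁵ nM = 377 μM.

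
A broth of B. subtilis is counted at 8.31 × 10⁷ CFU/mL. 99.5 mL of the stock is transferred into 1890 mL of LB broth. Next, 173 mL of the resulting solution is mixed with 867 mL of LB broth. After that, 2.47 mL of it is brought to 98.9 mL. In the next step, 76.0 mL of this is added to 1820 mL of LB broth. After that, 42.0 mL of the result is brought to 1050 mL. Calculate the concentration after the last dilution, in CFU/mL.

27.7 CFU/mL

Overall dilution factor = 19.99 × 6.012 × 40.04 × 24.95 × 25 = 3.00 × 10⁶.
8.31 × 10⁷ CFU/mL / 3.00 × 10⁶ = 27.7 CFU/mL.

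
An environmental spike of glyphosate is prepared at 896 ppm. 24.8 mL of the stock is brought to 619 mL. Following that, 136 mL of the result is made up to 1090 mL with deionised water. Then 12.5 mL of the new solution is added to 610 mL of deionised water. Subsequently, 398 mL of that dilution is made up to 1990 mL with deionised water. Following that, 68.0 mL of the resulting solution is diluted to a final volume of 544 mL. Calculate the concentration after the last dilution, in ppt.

Overall dilution factor = 24.96 × 8.015 × 49.80 × 5 × 8 = 3.98 × 10⁵.
896 ppm / 3.98 × 10⁵ = 2.25 × 10⁻³ ppm = 2250 ppt.

2250 ppt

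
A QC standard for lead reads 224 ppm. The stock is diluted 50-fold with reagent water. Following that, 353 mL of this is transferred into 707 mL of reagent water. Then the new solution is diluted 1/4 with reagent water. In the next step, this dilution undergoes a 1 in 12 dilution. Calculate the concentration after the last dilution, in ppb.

Overall dilution factor = 50 × 3.003 × 4 × 12 = 7207.
224 ppm / 7207 = 0.0311 ppm = 31.1 ppb.

31.1 ppb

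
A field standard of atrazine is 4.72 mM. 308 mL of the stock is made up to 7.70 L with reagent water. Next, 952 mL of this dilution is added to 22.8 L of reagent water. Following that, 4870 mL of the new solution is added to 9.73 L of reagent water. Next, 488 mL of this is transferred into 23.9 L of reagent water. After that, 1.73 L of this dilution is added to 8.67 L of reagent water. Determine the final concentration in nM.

Overall dilution factor = 25 × 24.95 × 2.998 × 49.98 × 6.012 = 5.62 × 10⁵.
4.72 mM / 5.62 × 10⁵ = 8.40 × 10⁻⁶ mM = 8.40 nM.

8.40 nM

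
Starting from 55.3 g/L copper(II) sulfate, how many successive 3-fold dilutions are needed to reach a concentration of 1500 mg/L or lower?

Need 3ⁿ ≥ 36.9, so n ≥ log(36.9)/log(3) = 3.28.
Minimum whole steps: n = 4.

4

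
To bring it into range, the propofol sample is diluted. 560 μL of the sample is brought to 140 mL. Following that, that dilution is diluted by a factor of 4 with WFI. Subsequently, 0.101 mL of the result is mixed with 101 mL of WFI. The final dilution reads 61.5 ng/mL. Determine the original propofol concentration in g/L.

61.6 g/L

Overall dilution factor = 250 × 4 × 1001 = 1.00 × 10⁶.
Original = 61.5 ng/mL × 1.00 × 10⁶ = 6.16 × 10⁷ ng/mL = 61.6 g/L.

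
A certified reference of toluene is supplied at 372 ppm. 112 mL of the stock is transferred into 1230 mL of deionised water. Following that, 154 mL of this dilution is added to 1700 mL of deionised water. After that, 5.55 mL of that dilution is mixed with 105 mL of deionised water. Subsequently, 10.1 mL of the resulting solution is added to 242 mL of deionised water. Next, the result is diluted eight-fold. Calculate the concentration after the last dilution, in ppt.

Overall dilution factor = 11.98 × 12.04 × 19.92 × 24.96 × 8 = 5.74 × 10⁵.
372 ppm / 5.74 × 10⁵ = 6.48 × 10⁻⁴ ppm = 648 ppt.

648 ppt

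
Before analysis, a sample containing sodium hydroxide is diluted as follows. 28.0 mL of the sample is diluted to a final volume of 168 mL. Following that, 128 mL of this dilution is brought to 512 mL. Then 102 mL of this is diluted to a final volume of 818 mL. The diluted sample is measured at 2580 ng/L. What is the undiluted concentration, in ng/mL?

Overall dilution factor = 6 × 4 × 8.020 = 192.
Original = 2580 ng/L × 192 = 4.97 × 10⁵ ng/L = 497 ng/mL.

497 ng/mL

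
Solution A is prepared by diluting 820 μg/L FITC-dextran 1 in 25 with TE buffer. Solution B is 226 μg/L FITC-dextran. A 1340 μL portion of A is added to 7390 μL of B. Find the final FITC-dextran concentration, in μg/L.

196 μg/L

C_A = 820 μg/L / 25 = 32.8 μg/L.
C_mix = (C_A·V_A + C_B·V_B)/(V_A + V_B) = (32.8×1340 + 226×7390) / 8730 = 196 μg/L.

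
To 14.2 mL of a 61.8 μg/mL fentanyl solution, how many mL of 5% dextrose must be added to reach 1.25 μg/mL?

V₂ = C₁V₁/C₂ = 61.8 × 14.2 / 1.25 = 702 mL.
Diluent to add = V₂ − V₁ = 702 − 14.2 = 688 mL.

688 mL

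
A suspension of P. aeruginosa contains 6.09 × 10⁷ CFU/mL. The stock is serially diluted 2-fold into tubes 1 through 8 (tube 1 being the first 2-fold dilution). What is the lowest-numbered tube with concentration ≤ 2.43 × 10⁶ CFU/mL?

Tube n has concentration 6.09 × 10⁷ CFU/mL / 2ⁿ.
Need 2ⁿ ≥ 6.09 × 10⁷ CFU/mL / 2.43 × 10⁶ CFU/mL = 25.1, so n ≥ 4.65.
First such tube: n = 5.

tube 5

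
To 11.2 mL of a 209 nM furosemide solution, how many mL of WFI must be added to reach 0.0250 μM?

0.0250 μM = 25.0 nM.
V₂ = C₁V₁/C₂ = 209 × 11.2 / 25.0 = 93.6 mL.
Diluent to add = V₂ − V₁ = 93.6 − 11.2 = 82.4 mL.

82.4 mL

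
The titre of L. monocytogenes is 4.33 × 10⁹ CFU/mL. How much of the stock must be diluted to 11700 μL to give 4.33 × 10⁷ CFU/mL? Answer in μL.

V₁ = C₂V₂/C₁ = 4.33 × 10⁷ × 11700 / 4.33 × 10⁹ = 117 μL.

117 μL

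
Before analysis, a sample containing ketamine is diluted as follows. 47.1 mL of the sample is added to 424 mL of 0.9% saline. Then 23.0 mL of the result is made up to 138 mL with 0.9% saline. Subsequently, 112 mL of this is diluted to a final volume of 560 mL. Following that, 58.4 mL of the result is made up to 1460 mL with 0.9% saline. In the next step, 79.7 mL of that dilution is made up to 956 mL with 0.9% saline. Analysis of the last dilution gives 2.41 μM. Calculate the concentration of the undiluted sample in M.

0.217 M

Overall dilution factor = 10.00 × 6 × 5 × 25 × 11.99 = 9.00 × 10⁴.
Original = 2.41 μM × 9.00 × 10⁴ = 2.17 × 10⁵ μM = 0.217 M.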